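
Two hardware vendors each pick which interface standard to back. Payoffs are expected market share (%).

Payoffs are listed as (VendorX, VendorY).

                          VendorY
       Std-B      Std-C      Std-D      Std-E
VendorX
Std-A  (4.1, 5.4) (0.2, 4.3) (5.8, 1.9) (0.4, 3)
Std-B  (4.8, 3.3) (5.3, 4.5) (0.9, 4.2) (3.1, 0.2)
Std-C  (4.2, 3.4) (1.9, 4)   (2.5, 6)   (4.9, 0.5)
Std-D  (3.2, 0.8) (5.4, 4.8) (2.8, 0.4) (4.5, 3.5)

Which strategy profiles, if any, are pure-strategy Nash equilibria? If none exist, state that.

(Std-D, Std-C)

VendorX against Std-B: payoffs 4.1, 4.8, 4.2, 3.2 → best response Std-B.
VendorX against Std-C: payoffs 0.2, 5.3, 1.9, 5.4 → best response Std-D.
VendorX against Std-D: payoffs 5.8, 0.9, 2.5, 2.8 → best response Std-A.
VendorX against Std-E: payoffs 0.4, 3.1, 4.9, 4.5 → best response Std-C.
VendorY against Std-A: payoffs 5.4, 4.3, 1.9, 3 → best response Std-B.
VendorY against Std-B: payoffs 3.3, 4.5, 4.2, 0.2 → best response Std-C.
VendorY against Std-C: payoffs 3.4, 4, 6, 0.5 → best response Std-D.
VendorY against Std-D: payoffs 0.8, 4.8, 0.4, 3.5 → best response Std-C.
Mutual best responses: (Std-D, Std-C).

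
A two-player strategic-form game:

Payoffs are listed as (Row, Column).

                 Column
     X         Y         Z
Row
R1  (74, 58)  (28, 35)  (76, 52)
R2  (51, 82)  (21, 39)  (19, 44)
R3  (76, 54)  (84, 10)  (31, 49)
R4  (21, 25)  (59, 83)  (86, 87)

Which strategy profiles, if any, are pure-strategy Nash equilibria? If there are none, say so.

(R1, X): Row can switch to R3 (74 → 76). Not NE.
(R1, Y): Row can switch to R3 (28 → 84). Not NE.
(R1, Z): Row can switch to R4 (76 → 86). Not NE.
(R2, X): Row can switch to R1 (51 → 74). Not NE.
(R2, Y): Row can switch to R1 (21 → 28). Not NE.
(R2, Z): Row can switch to R1 (19 → 76). Not NE.
(R3, X): Row gets 76, best alternative 74; Column gets 54, best alternative 49. No profitable deviation — NE.
(R3, Y): Column can switch to X (10 → 54). Not NE.
(R3, Z): Row can switch to R1 (31 → 76). Not NE.
(R4, X): Row can switch to R1 (21 → 74). Not NE.
(R4, Y): Row can switch to R3 (59 → 84). Not NE.
(R4, Z): Row gets 86, best alternative 76; Column gets 87, best alternative 83. No profitable deviation — NE.

(R3, X) and (R4, Z)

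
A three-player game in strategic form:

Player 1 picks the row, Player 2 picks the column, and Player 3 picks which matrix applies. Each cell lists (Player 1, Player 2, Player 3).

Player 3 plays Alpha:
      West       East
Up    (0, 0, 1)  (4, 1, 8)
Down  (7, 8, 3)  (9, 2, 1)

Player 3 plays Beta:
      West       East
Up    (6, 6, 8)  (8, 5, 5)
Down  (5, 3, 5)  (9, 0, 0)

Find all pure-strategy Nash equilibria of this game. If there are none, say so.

The unique pure-strategy Nash equilibrium is (Up, West, Beta).

Player 1 against (West, Alpha): payoffs 0, 7 → best response Down.
Player 1 against (West, Beta): payoffs 6, 5 → best response Up.
Player 1 against (East, Alpha): payoffs 4, 9 → best response Down.
Player 1 against (East, Beta): payoffs 8, 9 → best response Down.
Player 2 against (Up, Alpha): payoffs 0, 1 → best response East.
Player 2 against (Up, Beta): payoffs 6, 5 → best response West.
Player 2 against (Down, Alpha): payoffs 8, 2 → best response West.
Player 2 against (Down, Beta): payoffs 3, 0 → best response West.
Player 3 against (Up, West): payoffs 1, 8 → best response Beta.
Player 3 against (Up, East): payoffs 8, 5 → best response Alpha.
Player 3 against (Down, West): payoffs 3, 5 → best response Beta.
Player 3 against (Down, East): payoffs 1, 0 → best response Alpha.
Mutual best responses: (Up, West, Beta).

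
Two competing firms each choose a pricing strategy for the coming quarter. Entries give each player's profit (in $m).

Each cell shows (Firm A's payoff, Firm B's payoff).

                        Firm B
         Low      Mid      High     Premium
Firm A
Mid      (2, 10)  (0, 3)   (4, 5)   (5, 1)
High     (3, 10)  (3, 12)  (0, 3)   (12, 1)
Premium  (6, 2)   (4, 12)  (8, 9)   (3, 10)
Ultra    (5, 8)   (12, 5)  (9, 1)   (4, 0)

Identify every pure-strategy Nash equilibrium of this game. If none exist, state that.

none

Firm A against Low: payoffs 2, 3, 6, 5 → best response Premium.
Firm A against Mid: payoffs 0, 3, 4, 12 → best response Ultra.
Firm A against High: payoffs 4, 0, 8, 9 → best response Ultra.
Firm A against Premium: payoffs 5, 12, 3, 4 → best response High.
Firm B against Mid: payoffs 10, 3, 5, 1 → best response Low.
Firm B against High: payoffs 10, 12, 3, 1 → best response Mid.
Firm B against Premium: payoffs 2, 12, 9, 10 → best response Mid.
Firm B against Ultra: payoffs 8, 5, 1, 0 → best response Low.
No profile is a mutual best response for all players.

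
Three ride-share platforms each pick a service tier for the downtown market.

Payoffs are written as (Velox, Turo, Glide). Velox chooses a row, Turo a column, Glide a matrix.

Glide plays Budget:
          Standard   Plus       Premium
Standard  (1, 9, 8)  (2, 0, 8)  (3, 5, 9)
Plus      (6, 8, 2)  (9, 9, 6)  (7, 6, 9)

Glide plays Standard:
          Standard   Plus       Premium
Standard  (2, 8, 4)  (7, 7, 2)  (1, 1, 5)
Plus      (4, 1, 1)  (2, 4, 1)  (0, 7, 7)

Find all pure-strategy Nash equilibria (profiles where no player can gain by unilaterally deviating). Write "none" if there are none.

Pure NE: (Plus, Plus, Budget)

Velox against (Standard, Budget): payoffs 1, 6 → best response Plus.
Velox against (Standard, Standard): payoffs 2, 4 → best response Plus.
Velox against (Plus, Budget): payoffs 2, 9 → best response Plus.
Velox against (Plus, Standard): payoffs 7, 2 → best response Standard.
Velox against (Premium, Budget): payoffs 3, 7 → best response Plus.
Velox against (Premium, Standard): payoffs 1, 0 → best response Standard.
Turo against (Standard, Budget): payoffs 9, 0, 5 → best response Standard.
Turo against (Standard, Standard): payoffs 8, 7, 1 → best response Standard.
Turo against (Plus, Budget): payoffs 8, 9, 6 → best response Plus.
Turo against (Plus, Standard): payoffs 1, 4, 7 → best response Premium.
Glide against (Standard, Standard): payoffs 8, 4 → best response Budget.
Glide against (Standard, Plus): payoffs 8, 2 → best response Budget.
Glide against (Standard, Premium): payoffs 9, 5 → best response Budget.
Glide against (Plus, Standard): payoffs 2, 1 → best response Budget.
Glide against (Plus, Plus): payoffs 6, 1 → best response Budget.
Glide against (Plus, Premium): payoffs 9, 7 → best response Budget.
Mutual best responses: (Plus, Plus, Budget).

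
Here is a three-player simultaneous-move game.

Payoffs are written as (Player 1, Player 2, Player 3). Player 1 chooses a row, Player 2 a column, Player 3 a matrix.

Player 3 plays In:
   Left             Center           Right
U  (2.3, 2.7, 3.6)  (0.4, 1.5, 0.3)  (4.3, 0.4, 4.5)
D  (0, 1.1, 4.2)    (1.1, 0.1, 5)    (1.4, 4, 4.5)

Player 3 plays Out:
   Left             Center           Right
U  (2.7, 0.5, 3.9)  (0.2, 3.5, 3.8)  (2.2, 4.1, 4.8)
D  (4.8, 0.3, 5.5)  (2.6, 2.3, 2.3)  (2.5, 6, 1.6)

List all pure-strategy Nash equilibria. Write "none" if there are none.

(U, Left, In): Player 3 can switch to Out (3.6 → 3.9). Not NE.
(U, Left, Out): Player 1 can switch to D (2.7 → 4.8). Not NE.
(U, Center, In): Player 1 can switch to D (0.4 → 1.1). Not NE.
(U, Center, Out): Player 1 can switch to D (0.2 → 2.6). Not NE.
(U, Right, In): Player 2 can switch to Left (0.4 → 2.7). Not NE.
(U, Right, Out): Player 1 can switch to D (2.2 → 2.5). Not NE.
(The remaining 6 profiles each have a profitable deviation by the same check.)

No pure-strategy Nash equilibrium.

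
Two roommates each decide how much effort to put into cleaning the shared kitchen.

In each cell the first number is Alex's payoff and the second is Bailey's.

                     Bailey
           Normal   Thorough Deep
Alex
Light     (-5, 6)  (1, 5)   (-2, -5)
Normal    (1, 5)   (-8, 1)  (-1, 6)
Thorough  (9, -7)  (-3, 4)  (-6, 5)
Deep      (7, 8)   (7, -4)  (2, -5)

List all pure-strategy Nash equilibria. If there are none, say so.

none

Mark each player's best response to every combination of opponents' strategies; a profile where every player is best-responding is a pure Nash equilibrium.
Alex against Normal: payoffs -5, 1, 9, 7 → best response Thorough.
Alex against Thorough: payoffs 1, -8, -3, 7 → best response Deep.
Alex against Deep: payoffs -2, -1, -6, 2 → best response Deep.
Bailey against Light: payoffs 6, 5, -5 → best response Normal.
Bailey against Normal: payoffs 5, 1, 6 → best response Deep.
Bailey against Thorough: payoffs -7, 4, 5 → best response Deep.
Bailey against Deep: payoffs 8, -4, -5 → best response Normal.
No profile is a mutual best response for all players.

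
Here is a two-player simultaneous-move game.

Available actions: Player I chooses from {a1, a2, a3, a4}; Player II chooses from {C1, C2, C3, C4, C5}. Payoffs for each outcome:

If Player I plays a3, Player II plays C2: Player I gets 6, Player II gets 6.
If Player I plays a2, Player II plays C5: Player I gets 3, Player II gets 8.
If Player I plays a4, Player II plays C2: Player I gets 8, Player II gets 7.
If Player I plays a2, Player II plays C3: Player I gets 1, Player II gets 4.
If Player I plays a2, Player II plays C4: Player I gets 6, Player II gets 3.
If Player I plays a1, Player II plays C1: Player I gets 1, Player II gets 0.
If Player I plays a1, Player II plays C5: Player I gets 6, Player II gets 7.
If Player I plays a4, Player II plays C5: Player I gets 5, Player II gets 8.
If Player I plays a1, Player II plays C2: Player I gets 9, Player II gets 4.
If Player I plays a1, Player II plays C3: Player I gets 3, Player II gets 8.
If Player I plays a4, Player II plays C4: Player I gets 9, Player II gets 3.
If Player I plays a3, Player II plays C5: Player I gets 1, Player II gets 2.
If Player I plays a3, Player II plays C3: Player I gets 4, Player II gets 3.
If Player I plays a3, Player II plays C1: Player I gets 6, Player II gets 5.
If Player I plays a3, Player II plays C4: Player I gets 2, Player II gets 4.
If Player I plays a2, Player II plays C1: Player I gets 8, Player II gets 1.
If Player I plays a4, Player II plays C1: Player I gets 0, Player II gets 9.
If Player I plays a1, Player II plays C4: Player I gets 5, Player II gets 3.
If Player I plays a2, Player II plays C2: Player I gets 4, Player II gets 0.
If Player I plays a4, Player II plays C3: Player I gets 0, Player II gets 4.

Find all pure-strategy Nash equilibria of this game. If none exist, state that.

Player I against C1: payoffs 1, 8, 6, 0 → best response a2.
Player I against C2: payoffs 9, 4, 6, 8 → best response a1.
Player I against C3: payoffs 3, 1, 4, 0 → best response a3.
Player I against C4: payoffs 5, 6, 2, 9 → best response a4.
Player I against C5: payoffs 6, 3, 1, 5 → best response a1.
Player II against a1: payoffs 0, 4, 8, 3, 7 → best response C3.
Player II against a2: payoffs 1, 0, 4, 3, 8 → best response C5.
Player II against a3: payoffs 5, 6, 3, 4, 2 → best response C2.
Player II against a4: payoffs 9, 7, 4, 3, 8 → best response C1.
No profile is a mutual best response for all players.

none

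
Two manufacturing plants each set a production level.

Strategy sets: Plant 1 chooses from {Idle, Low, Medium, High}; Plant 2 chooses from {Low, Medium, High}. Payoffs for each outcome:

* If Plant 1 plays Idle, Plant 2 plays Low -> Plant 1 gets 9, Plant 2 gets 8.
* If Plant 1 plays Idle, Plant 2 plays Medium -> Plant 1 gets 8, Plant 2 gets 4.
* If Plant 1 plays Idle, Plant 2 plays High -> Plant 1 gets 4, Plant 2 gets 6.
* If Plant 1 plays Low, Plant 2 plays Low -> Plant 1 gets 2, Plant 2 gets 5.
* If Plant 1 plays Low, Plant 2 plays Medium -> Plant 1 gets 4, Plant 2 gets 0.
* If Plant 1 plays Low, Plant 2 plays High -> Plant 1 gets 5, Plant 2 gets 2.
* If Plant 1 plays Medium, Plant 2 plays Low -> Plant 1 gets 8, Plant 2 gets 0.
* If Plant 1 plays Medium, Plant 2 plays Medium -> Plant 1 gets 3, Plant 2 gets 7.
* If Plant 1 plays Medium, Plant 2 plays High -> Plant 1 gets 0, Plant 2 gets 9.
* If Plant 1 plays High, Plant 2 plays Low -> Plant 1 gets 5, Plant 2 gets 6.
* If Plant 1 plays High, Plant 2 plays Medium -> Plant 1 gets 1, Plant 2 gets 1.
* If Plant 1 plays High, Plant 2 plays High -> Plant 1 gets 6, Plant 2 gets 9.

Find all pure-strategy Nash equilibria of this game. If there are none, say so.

(Idle, Low); (High, High)

Plant 1 against Low: payoffs 9, 2, 8, 5 → best response Idle.
Plant 1 against Medium: payoffs 8, 4, 3, 1 → best response Idle.
Plant 1 against High: payoffs 4, 5, 0, 6 → best response High.
Plant 2 against Idle: payoffs 8, 4, 6 → best response Low.
Plant 2 against Low: payoffs 5, 0, 2 → best response Low.
Plant 2 against Medium: payoffs 0, 7, 9 → best response High.
Plant 2 against High: payoffs 6, 1, 9 → best response High.
Mutual best responses: (Idle, Low); (High, High).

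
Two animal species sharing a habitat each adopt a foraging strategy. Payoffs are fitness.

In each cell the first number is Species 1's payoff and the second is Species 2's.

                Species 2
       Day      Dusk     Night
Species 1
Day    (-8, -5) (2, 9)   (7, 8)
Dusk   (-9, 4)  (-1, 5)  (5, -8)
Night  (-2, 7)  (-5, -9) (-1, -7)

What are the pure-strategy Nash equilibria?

The pure Nash equilibria are (Day, Dusk), (Night, Day).

(Day, Day): Species 1 can switch to Night (-8 → -2). Not NE.
(Day, Dusk): Species 1 gets 2, best alternative -1; Species 2 gets 9, best alternative 8. No profitable deviation — NE.
(Day, Night): Species 2 can switch to Dusk (8 → 9). Not NE.
(Dusk, Day): Species 1 can switch to Day (-9 → -8). Not NE.
(Dusk, Dusk): Species 1 can switch to Day (-1 → 2). Not NE.
(Dusk, Night): Species 1 can switch to Day (5 → 7). Not NE.
(Night, Day): Species 1 gets -2, best alternative -8; Species 2 gets 7, best alternative -7. No profitable deviation — NE.
(Night, Dusk): Species 1 can switch to Day (-5 → 2). Not NE.
(Night, Night): Species 1 can switch to Day (-1 → 7). Not NE.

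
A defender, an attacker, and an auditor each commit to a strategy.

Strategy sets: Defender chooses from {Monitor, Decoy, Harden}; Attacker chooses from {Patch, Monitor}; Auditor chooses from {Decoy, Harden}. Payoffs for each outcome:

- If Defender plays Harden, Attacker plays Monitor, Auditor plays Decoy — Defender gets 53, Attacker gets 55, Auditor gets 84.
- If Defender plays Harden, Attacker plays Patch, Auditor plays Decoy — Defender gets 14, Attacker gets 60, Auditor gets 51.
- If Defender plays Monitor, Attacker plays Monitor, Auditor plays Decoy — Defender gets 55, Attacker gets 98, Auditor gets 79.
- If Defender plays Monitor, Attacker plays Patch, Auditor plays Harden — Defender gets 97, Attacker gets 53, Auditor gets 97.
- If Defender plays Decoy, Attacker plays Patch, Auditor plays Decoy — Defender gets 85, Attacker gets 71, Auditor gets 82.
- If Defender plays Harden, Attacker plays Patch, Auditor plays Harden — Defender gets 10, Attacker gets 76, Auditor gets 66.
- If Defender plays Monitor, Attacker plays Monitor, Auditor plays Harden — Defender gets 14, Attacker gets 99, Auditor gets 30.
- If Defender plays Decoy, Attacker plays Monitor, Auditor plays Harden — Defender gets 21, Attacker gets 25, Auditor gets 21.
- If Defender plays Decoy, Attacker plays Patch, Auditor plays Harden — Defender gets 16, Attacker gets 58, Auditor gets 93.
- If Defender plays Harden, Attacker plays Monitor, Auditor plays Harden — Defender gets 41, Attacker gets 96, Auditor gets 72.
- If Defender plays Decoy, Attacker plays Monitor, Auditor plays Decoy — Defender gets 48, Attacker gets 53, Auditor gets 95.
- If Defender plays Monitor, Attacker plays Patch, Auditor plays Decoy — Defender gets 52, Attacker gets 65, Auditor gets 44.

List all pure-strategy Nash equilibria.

(Monitor, Patch, Decoy): Defender can switch to Decoy (52 → 85). Not NE.
(Monitor, Patch, Harden): Attacker can switch to Monitor (53 → 99). Not NE.
(Monitor, Monitor, Decoy): Defender gets 55, best alternative 53; Attacker gets 98, best alternative 65; Auditor gets 79, best alternative 30. No profitable deviation — NE.
(Monitor, Monitor, Harden): Defender can switch to Decoy (14 → 21). Not NE.
(Decoy, Patch, Decoy): Auditor can switch to Harden (82 → 93). Not NE.
(Decoy, Patch, Harden): Defender can switch to Monitor (16 → 97). Not NE.
(Decoy, Monitor, Decoy): Defender can switch to Monitor (48 → 55). Not NE.
(Decoy, Monitor, Harden): Defender can switch to Harden (21 → 41). Not NE.
(Harden, Patch, Decoy): Defender can switch to Monitor (14 → 52). Not NE.
(Harden, Patch, Harden): Defender can switch to Monitor (10 → 97). Not NE.
(Harden, Monitor, Decoy): Defender can switch to Monitor (53 → 55). Not NE.
(The remaining 1 profile has a profitable deviation by the same check.)

The unique pure-strategy Nash equilibrium is (Monitor, Monitor, Decoy).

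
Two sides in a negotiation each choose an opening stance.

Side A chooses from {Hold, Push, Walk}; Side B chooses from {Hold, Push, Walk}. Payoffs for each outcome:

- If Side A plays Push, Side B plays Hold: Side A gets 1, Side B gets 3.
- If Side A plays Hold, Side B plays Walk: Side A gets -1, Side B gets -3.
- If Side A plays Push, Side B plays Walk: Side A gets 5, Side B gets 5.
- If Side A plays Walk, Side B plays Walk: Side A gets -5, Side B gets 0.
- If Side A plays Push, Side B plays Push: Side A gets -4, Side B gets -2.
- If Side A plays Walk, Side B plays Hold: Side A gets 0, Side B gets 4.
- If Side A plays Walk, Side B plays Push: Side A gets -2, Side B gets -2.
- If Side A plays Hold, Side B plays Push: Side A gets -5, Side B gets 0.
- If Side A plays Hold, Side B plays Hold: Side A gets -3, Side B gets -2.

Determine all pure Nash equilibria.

(Push, Walk)

For each strategy profile, look for a profitable unilateral deviation.
(Hold, Hold): Side A can switch to Push (-3 → 1). Not NE.
(Hold, Push): Side A can switch to Push (-5 → -4). Not NE.
(Hold, Walk): Side A can switch to Push (-1 → 5). Not NE.
(Push, Hold): Side B can switch to Walk (3 → 5). Not NE.
(Push, Push): Side A can switch to Walk (-4 → -2). Not NE.
(Push, Walk): Side A gets 5, best alternative -1; Side B gets 5, best alternative 3. No profitable deviation — NE.
(Walk, Hold): Side A can switch to Push (0 → 1). Not NE.
(The remaining 2 profiles each have a profitable deviation by the same check.)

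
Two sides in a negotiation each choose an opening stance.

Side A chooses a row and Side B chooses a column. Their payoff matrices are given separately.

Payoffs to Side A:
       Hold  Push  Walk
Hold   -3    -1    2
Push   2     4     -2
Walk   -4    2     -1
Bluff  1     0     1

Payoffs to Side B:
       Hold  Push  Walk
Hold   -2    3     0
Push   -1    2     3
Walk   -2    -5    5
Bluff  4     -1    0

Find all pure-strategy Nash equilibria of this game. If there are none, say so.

none

For each strategy profile, look for a profitable unilateral deviation.
(Hold, Hold): Side A can switch to Push (-3 → 2). Not NE.
(Hold, Push): Side A can switch to Push (-1 → 4). Not NE.
(Hold, Walk): Side B can switch to Push (0 → 3). Not NE.
(Push, Hold): Side B can switch to Push (-1 → 2). Not NE.
(Push, Push): Side B can switch to Walk (2 → 3). Not NE.
(Push, Walk): Side A can switch to Hold (-2 → 2). Not NE.
(The remaining 6 profiles each have a profitable deviation by the same check.)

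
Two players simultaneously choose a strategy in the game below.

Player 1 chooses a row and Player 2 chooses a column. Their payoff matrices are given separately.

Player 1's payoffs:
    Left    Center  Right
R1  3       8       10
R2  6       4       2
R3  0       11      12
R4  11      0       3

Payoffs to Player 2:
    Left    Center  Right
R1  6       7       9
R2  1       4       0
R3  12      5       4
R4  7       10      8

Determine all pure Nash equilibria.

For each player, find the best response to each opponent profile; mutual best responses are the pure NE.
Player 1 against Left: payoffs 3, 6, 0, 11 → best response R4.
Player 1 against Center: payoffs 8, 4, 11, 0 → best response R3.
Player 1 against Right: payoffs 10, 2, 12, 3 → best response R3.
Player 2 against R1: payoffs 6, 7, 9 → best response Right.
Player 2 against R2: payoffs 1, 4, 0 → best response Center.
Player 2 against R3: payoffs 12, 5, 4 → best response Left.
Player 2 against R4: payoffs 7, 10, 8 → best response Center.
No profile is a mutual best response for all players.

No pure-strategy Nash equilibrium.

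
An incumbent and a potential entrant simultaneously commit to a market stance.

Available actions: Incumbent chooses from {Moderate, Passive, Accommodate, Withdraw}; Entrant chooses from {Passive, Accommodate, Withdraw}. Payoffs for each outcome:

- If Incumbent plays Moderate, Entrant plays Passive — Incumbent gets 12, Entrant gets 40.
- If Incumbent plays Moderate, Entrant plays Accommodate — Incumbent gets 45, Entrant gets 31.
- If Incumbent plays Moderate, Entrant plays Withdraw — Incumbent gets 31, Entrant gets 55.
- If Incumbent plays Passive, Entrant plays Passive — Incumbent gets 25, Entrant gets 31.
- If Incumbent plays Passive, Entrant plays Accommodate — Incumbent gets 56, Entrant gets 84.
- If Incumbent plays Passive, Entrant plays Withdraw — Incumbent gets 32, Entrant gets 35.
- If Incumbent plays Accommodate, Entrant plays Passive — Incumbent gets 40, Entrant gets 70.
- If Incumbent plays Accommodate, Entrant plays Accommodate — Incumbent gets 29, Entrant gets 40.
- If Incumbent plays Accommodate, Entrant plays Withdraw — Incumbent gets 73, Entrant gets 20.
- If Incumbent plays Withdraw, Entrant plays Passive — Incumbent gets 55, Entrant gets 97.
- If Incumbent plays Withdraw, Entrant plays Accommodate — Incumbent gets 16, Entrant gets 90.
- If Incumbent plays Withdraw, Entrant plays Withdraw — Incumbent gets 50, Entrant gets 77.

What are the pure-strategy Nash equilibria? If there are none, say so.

Pure-strategy Nash equilibria: (Passive, Accommodate) and (Withdraw, Passive)

(Moderate, Passive): Incumbent can switch to Passive (12 → 25). Not NE.
(Moderate, Accommodate): Incumbent can switch to Passive (45 → 56). Not NE.
(Moderate, Withdraw): Incumbent can switch to Passive (31 → 32). Not NE.
(Passive, Passive): Incumbent can switch to Accommodate (25 → 40). Not NE.
(Passive, Accommodate): Incumbent gets 56, best alternative 45; Entrant gets 84, best alternative 35. No profitable deviation — NE.
(Passive, Withdraw): Incumbent can switch to Accommodate (32 → 73). Not NE.
(Accommodate, Passive): Incumbent can switch to Withdraw (40 → 55). Not NE.
(Accommodate, Accommodate): Incumbent can switch to Moderate (29 → 45). Not NE.
(Accommodate, Withdraw): Entrant can switch to Passive (20 → 70). Not NE.
(Withdraw, Passive): Incumbent gets 55, best alternative 40; Entrant gets 97, best alternative 90. No profitable deviation — NE.
(Withdraw, Accommodate): Incumbent can switch to Moderate (16 → 45). Not NE.
(Withdraw, Withdraw): Incumbent can switch to Accommodate (50 → 73). Not NE.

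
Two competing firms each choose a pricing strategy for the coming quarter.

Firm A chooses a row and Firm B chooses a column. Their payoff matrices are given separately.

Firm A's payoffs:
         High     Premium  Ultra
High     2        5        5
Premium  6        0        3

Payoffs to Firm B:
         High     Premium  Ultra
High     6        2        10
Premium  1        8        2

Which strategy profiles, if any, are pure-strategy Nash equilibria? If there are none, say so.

(High, Ultra)

(High, High): Firm A can switch to Premium (2 → 6). Not NE.
(High, Premium): Firm B can switch to High (2 → 6). Not NE.
(High, Ultra): Firm A gets 5, best alternative 3; Firm B gets 10, best alternative 6. No profitable deviation — NE.
(Premium, High): Firm B can switch to Premium (1 → 8). Not NE.
(Premium, Premium): Firm A can switch to High (0 → 5). Not NE.
(Premium, Ultra): Firm A can switch to High (3 → 5). Not NE.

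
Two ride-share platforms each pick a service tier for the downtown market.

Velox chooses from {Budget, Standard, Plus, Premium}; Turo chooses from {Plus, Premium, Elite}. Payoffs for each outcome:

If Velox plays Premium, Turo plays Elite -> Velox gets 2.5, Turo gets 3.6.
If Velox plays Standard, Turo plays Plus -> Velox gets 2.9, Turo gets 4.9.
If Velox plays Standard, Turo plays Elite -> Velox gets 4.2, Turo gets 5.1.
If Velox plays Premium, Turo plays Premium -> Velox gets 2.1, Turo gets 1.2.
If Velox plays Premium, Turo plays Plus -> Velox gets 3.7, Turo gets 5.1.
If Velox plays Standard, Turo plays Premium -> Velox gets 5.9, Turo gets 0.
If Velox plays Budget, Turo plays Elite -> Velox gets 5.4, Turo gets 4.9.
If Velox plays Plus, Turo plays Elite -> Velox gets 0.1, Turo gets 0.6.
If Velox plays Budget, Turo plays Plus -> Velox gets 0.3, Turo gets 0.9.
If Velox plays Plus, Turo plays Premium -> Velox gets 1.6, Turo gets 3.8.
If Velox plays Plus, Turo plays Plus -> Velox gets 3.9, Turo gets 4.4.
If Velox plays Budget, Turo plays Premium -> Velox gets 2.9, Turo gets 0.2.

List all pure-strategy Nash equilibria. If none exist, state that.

Check each profile: it is a Nash equilibrium iff no player can strictly gain by switching unilaterally.
(Budget, Plus): Velox can switch to Standard (0.3 → 2.9). Not NE.
(Budget, Premium): Velox can switch to Standard (2.9 → 5.9). Not NE.
(Budget, Elite): Velox gets 5.4, best alternative 4.2; Turo gets 4.9, best alternative 0.9. No profitable deviation — NE.
(Standard, Plus): Velox can switch to Plus (2.9 → 3.9). Not NE.
(Standard, Premium): Turo can switch to Plus (0 → 4.9). Not NE.
(Standard, Elite): Velox can switch to Budget (4.2 → 5.4). Not NE.
(Plus, Plus): Velox gets 3.9, best alternative 3.7; Turo gets 4.4, best alternative 3.8. No profitable deviation — NE.
(Plus, Premium): Velox can switch to Budget (1.6 → 2.9). Not NE.
(Plus, Elite): Velox can switch to Budget (0.1 → 5.4). Not NE.
(Premium, Plus): Velox can switch to Plus (3.7 → 3.9). Not NE.
(The remaining 2 profiles each have a profitable deviation by the same check.)

(Budget, Elite); (Plus, Plus)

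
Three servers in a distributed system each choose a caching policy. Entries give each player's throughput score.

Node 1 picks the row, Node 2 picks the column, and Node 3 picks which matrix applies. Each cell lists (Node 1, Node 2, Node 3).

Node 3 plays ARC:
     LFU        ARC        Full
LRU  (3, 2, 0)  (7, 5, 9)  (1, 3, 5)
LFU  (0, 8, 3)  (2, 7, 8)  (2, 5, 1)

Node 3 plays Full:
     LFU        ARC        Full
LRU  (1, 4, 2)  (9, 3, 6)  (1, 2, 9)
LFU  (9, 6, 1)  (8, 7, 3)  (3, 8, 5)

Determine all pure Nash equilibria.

Pure-strategy Nash equilibria: (LRU, ARC, ARC), (LFU, Full, Full)

Node 1 against (LFU, ARC): payoffs 3, 0 → best response LRU.
Node 1 against (LFU, Full): payoffs 1, 9 → best response LFU.
Node 1 against (ARC, ARC): payoffs 7, 2 → best response LRU.
Node 1 against (ARC, Full): payoffs 9, 8 → best response LRU.
Node 1 against (Full, ARC): payoffs 1, 2 → best response LFU.
Node 1 against (Full, Full): payoffs 1, 3 → best response LFU.
Node 2 against (LRU, ARC): payoffs 2, 5, 3 → best response ARC.
Node 2 against (LRU, Full): payoffs 4, 3, 2 → best response LFU.
Node 2 against (LFU, ARC): payoffs 8, 7, 5 → best response LFU.
Node 2 against (LFU, Full): payoffs 6, 7, 8 → best response Full.
Node 3 against (LRU, LFU): payoffs 0, 2 → best response Full.
Node 3 against (LRU, ARC): payoffs 9, 6 → best response ARC.
Node 3 against (LRU, Full): payoffs 5, 9 → best response Full.
Node 3 against (LFU, LFU): payoffs 3, 1 → best response ARC.
Node 3 against (LFU, ARC): payoffs 8, 3 → best response ARC.
Node 3 against (LFU, Full): payoffs 1, 5 → best response Full.
Mutual best responses: (LRU, ARC, ARC); (LFU, Full, Full).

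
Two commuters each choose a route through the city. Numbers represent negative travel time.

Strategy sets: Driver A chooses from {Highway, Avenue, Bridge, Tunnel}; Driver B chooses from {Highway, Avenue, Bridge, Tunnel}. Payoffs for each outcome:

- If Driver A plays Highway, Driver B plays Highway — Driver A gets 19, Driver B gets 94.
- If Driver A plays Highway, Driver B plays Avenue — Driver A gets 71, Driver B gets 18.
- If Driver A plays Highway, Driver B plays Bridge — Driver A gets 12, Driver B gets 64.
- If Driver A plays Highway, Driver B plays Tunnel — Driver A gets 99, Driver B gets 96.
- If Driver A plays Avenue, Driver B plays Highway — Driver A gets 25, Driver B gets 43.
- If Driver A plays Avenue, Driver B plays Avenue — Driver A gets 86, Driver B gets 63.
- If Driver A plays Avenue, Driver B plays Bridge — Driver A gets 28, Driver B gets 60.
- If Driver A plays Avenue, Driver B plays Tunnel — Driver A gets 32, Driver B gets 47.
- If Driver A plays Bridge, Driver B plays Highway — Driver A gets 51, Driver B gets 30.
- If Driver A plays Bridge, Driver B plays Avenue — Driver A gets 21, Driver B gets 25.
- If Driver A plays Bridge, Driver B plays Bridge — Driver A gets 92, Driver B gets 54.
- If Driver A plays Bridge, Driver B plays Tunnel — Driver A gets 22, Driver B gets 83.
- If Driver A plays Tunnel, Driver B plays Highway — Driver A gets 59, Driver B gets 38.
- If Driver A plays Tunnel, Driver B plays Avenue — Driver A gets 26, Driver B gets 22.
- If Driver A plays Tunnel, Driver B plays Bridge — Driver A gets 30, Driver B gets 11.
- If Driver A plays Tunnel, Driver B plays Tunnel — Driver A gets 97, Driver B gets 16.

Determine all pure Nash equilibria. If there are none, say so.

For each player, find the best response to each opponent profile; mutual best responses are the pure NE.
Driver A against Highway: payoffs 19, 25, 51, 59 → best response Tunnel.
Driver A against Avenue: payoffs 71, 86, 21, 26 → best response Avenue.
Driver A against Bridge: payoffs 12, 28, 92, 30 → best response Bridge.
Driver A against Tunnel: payoffs 99, 32, 22, 97 → best response Highway.
Driver B against Highway: payoffs 94, 18, 64, 96 → best response Tunnel.
Driver B against Avenue: payoffs 43, 63, 60, 47 → best response Avenue.
Driver B against Bridge: payoffs 30, 25, 54, 83 → best response Tunnel.
Driver B against Tunnel: payoffs 38, 22, 11, 16 → best response Highway.
Mutual best responses: (Highway, Tunnel); (Avenue, Avenue); (Tunnel, Highway).

Pure-strategy Nash equilibria: (Highway, Tunnel) and (Avenue, Avenue) and (Tunnel, Highway)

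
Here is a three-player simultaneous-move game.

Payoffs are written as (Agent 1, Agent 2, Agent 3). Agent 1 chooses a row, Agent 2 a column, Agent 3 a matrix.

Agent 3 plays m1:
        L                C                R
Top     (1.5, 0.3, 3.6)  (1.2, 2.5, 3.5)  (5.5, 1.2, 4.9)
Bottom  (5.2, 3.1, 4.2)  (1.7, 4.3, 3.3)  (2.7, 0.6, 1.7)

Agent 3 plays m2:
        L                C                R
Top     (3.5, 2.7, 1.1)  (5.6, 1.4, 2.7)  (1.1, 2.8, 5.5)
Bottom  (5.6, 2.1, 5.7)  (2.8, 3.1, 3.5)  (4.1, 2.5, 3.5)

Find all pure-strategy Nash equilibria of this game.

(Top, L, m1): Agent 1 can switch to Bottom (1.5 → 5.2). Not NE.
(Top, L, m2): Agent 1 can switch to Bottom (3.5 → 5.6). Not NE.
(Top, C, m1): Agent 1 can switch to Bottom (1.2 → 1.7). Not NE.
(Top, C, m2): Agent 2 can switch to L (1.4 → 2.7). Not NE.
(Top, R, m1): Agent 2 can switch to C (1.2 → 2.5). Not NE.
(Top, R, m2): Agent 1 can switch to Bottom (1.1 → 4.1). Not NE.
(Bottom, L, m1): Agent 2 can switch to C (3.1 → 4.3). Not NE.
(Bottom, L, m2): Agent 2 can switch to C (2.1 → 3.1). Not NE.
(Bottom, C, m1): Agent 3 can switch to m2 (3.3 → 3.5). Not NE.
(Bottom, C, m2): Agent 1 can switch to Top (2.8 → 5.6). Not NE.
(The remaining 2 profiles each have a profitable deviation by the same check.)

none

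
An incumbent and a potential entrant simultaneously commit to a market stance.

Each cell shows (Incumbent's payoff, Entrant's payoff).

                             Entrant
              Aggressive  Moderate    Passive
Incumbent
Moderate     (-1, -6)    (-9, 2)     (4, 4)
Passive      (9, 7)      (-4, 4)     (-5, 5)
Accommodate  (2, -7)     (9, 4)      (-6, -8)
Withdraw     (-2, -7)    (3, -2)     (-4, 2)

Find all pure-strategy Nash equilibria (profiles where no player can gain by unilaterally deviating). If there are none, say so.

Pure-strategy Nash equilibria: (Moderate, Passive) and (Passive, Aggressive) and (Accommodate, Moderate)

Incumbent against Aggressive: payoffs -1, 9, 2, -2 → best response Passive.
Incumbent against Moderate: payoffs -9, -4, 9, 3 → best response Accommodate.
Incumbent against Passive: payoffs 4, -5, -6, -4 → best response Moderate.
Entrant against Moderate: payoffs -6, 2, 4 → best response Passive.
Entrant against Passive: payoffs 7, 4, 5 → best response Aggressive.
Entrant against Accommodate: payoffs -7, 4, -8 → best response Moderate.
Entrant against Withdraw: payoffs -7, -2, 2 → best response Passive.
Mutual best responses: (Moderate, Passive); (Passive, Aggressive); (Accommodate, Moderate).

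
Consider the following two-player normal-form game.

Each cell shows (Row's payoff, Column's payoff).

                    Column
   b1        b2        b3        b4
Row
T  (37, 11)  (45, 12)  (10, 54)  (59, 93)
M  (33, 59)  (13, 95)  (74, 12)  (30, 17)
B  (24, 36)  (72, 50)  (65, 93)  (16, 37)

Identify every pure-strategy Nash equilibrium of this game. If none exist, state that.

Row against b1: payoffs 37, 33, 24 → best response T.
Row against b2: payoffs 45, 13, 72 → best response B.
Row against b3: payoffs 10, 74, 65 → best response M.
Row against b4: payoffs 59, 30, 16 → best response T.
Column against T: payoffs 11, 12, 54, 93 → best response b4.
Column against M: payoffs 59, 95, 12, 17 → best response b2.
Column against B: payoffs 36, 50, 93, 37 → best response b3.
Mutual best responses: (T, b4).

(T, b4)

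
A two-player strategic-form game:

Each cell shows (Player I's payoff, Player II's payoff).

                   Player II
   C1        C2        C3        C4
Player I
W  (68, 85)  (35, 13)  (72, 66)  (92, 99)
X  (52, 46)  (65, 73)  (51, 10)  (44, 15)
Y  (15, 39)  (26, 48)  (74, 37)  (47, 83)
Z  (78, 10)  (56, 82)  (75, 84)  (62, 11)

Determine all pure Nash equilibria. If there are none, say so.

The pure Nash equilibria are (W, C4) and (X, C2) and (Z, C3).

(W, C1): Player I can switch to Z (68 → 78). Not NE.
(W, C2): Player I can switch to X (35 → 65). Not NE.
(W, C3): Player I can switch to Y (72 → 74). Not NE.
(W, C4): Player I gets 92, best alternative 62; Player II gets 99, best alternative 85. No profitable deviation — NE.
(X, C1): Player I can switch to W (52 → 68). Not NE.
(X, C2): Player I gets 65, best alternative 56; Player II gets 73, best alternative 46. No profitable deviation — NE.
(X, C3): Player I can switch to W (51 → 72). Not NE.
(X, C4): Player I can switch to W (44 → 92). Not NE.
(Y, C1): Player I can switch to W (15 → 68). Not NE.
(Y, C2): Player I can switch to W (26 → 35). Not NE.
(Z, C3): Player I gets 75, best alternative 74; Player II gets 84, best alternative 82. No profitable deviation — NE.
(The remaining 5 profiles each have a profitable deviation by the same check.)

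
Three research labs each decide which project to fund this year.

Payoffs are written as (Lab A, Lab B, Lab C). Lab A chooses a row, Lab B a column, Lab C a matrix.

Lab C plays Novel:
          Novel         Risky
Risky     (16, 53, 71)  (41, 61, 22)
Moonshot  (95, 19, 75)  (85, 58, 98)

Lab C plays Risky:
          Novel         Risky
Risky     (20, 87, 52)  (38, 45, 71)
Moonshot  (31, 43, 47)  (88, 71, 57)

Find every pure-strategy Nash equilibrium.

(Moonshot, Risky, Novel)

Lab A against (Novel, Novel): payoffs 16, 95 → best response Moonshot.
Lab A against (Novel, Risky): payoffs 20, 31 → best response Moonshot.
Lab A against (Risky, Novel): payoffs 41, 85 → best response Moonshot.
Lab A against (Risky, Risky): payoffs 38, 88 → best response Moonshot.
Lab B against (Risky, Novel): payoffs 53, 61 → best response Risky.
Lab B against (Risky, Risky): payoffs 87, 45 → best response Novel.
Lab B against (Moonshot, Novel): payoffs 19, 58 → best response Risky.
Lab B against (Moonshot, Risky): payoffs 43, 71 → best response Risky.
Lab C against (Risky, Novel): payoffs 71, 52 → best response Novel.
Lab C against (Risky, Risky): payoffs 22, 71 → best response Risky.
Lab C against (Moonshot, Novel): payoffs 75, 47 → best response Novel.
Lab C against (Moonshot, Risky): payoffs 98, 57 → best response Novel.
Mutual best responses: (Moonshot, Risky, Novel).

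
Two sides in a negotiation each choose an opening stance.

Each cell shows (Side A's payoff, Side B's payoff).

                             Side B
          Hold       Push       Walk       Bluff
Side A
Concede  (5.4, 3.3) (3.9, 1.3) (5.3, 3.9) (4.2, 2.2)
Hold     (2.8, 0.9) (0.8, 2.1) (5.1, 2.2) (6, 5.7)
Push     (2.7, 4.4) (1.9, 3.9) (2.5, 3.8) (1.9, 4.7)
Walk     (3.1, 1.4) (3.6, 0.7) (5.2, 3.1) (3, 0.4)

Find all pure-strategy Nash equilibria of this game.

(Concede, Walk) and (Hold, Bluff)

Mark each player's best response to every combination of opponents' strategies; a profile where every player is best-responding is a pure Nash equilibrium.
Side A against Hold: payoffs 5.4, 2.8, 2.7, 3.1 → best response Concede.
Side A against Push: payoffs 3.9, 0.8, 1.9, 3.6 → best response Concede.
Side A against Walk: payoffs 5.3, 5.1, 2.5, 5.2 → best response Concede.
Side A against Bluff: payoffs 4.2, 6, 1.9, 3 → best response Hold.
Side B against Concede: payoffs 3.3, 1.3, 3.9, 2.2 → best response Walk.
Side B against Hold: payoffs 0.9, 2.1, 2.2, 5.7 → best response Bluff.
Side B against Push: payoffs 4.4, 3.9, 3.8, 4.7 → best response Bluff.
Side B against Walk: payoffs 1.4, 0.7, 3.1, 0.4 → best response Walk.
Mutual best responses: (Concede, Walk); (Hold, Bluff).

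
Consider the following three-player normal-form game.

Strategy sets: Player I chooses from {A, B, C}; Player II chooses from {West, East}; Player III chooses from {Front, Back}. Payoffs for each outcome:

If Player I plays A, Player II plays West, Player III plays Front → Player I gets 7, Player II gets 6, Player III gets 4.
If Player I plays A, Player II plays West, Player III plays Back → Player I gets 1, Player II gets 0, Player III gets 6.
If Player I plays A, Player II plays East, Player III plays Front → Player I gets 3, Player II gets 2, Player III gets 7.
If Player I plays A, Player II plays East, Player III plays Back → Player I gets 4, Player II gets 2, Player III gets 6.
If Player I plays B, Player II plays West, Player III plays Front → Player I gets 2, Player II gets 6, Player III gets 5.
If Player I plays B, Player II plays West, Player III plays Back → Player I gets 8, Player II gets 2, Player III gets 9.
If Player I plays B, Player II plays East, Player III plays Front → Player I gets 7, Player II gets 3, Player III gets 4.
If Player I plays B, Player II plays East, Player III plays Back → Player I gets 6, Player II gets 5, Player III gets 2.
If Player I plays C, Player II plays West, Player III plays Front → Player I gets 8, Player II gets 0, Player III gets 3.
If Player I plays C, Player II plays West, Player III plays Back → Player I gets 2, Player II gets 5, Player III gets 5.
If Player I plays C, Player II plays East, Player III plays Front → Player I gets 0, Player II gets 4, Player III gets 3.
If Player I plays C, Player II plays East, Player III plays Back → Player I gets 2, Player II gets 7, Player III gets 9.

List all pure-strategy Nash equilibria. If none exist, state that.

Player I against (West, Front): payoffs 7, 2, 8 → best response C.
Player I against (West, Back): payoffs 1, 8, 2 → best response B.
Player I against (East, Front): payoffs 3, 7, 0 → best response B.
Player I against (East, Back): payoffs 4, 6, 2 → best response B.
Player II against (A, Front): payoffs 6, 2 → best response West.
Player II against (A, Back): payoffs 0, 2 → best response East.
Player II against (B, Front): payoffs 6, 3 → best response West.
Player II against (B, Back): payoffs 2, 5 → best response East.
Player II against (C, Front): payoffs 0, 4 → best response East.
Player II against (C, Back): payoffs 5, 7 → best response East.
Player III against (A, West): payoffs 4, 6 → best response Back.
Player III against (A, East): payoffs 7, 6 → best response Front.
Player III against (B, West): payoffs 5, 9 → best response Back.
Player III against (B, East): payoffs 4, 2 → best response Front.
Player III against (C, West): payoffs 3, 5 → best response Back.
Player III against (C, East): payoffs 3, 9 → best response Back.
No profile is a mutual best response for all players.

There is no pure-strategy Nash equilibrium.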